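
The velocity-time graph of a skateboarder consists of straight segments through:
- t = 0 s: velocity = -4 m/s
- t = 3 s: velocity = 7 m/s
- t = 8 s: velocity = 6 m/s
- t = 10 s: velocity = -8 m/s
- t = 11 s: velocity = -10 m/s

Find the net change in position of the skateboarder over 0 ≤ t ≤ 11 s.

26 m

Net displacement equals the area under the velocity-time graph (areas below the axis count negative).
0–3 s: ½(-4 + 7)(3) = 4.5 m
3–8 s: ½(7 + 6)(5) = 32.5 m
8–10 s: ½(6 + -8)(2) = -2 m
10–11 s: ½(-8 + -10)(1) = -9 m
Net displacement = 26 m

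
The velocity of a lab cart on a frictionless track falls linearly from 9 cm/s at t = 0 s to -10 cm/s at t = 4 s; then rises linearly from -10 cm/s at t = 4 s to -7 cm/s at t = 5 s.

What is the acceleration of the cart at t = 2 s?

-4.75 cm/s²

Acceleration is the slope of the v-t graph on 0–4 s: (-10 − 9)/(4 − 0) = -4.75 cm/s².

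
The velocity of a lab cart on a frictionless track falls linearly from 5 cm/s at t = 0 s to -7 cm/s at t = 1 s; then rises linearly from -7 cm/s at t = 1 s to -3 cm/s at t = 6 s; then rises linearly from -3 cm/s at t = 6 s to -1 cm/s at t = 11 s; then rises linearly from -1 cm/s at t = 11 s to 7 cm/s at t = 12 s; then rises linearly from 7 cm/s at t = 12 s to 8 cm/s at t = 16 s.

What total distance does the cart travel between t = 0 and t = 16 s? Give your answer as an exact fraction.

1709/24 cm

Total distance travelled is ∫|v| dt — sum the magnitudes of each area piece.
0–1 s: v = 0 at t = 5/12 s; triangle areas 25/24 + 49/24 = 37/12 cm
1–6 s: |½(-7 + -3)(5)| = 25 cm
6–11 s: |½(-3 + -1)(5)| = 10 cm
11–12 s: v = 0 at t = 11.125 s; triangle areas 0.0625 + 3.0625 = 3.125 cm
12–16 s: |½(7 + 8)(4)| = 30 cm
Total distance = 1709/24 cm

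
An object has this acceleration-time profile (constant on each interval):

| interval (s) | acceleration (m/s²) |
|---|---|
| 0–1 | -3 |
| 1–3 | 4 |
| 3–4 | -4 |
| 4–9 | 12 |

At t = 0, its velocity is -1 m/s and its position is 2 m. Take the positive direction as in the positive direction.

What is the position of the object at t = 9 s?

On each constant-a segment, Δv = aΔt and Δx = v₀Δt + ½aΔt²; chain segment to segment.
0–1 s: v starts -1 m/s; Δx = -1·1 + ½·-3·1² = -2.5 m; v ends -4 m/s.
1–3 s: v starts -4 m/s; Δx = -4·2 + ½·4·2² = 0 m; v ends 4 m/s.
3–4 s: v starts 4 m/s; Δx = 4·1 + ½·-4·1² = 2 m; v ends 0 m/s.
4–9 s: v starts 0 m/s; Δx = 0·5 + ½·12·5² = 150 m; v ends 60 m/s.
x(9) = 2 + Σ Δx = 151.5 m.

151.5 m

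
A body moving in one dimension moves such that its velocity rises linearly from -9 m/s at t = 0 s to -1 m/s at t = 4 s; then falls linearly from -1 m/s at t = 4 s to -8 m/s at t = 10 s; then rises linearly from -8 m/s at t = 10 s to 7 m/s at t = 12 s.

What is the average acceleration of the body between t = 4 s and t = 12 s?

Average acceleration = Δv/Δt = (7 − -1)/(12 − 4) = 1 m/s².

1 m/s²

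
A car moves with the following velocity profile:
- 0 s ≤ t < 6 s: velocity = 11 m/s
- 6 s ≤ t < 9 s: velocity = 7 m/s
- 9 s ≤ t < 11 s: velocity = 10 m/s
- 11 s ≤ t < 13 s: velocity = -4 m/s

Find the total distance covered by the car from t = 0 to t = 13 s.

115 m

Total distance travelled is ∫|v| dt — sum the magnitudes of each area piece.
0–6 s: |11| × 6 = 66 m
6–9 s: |7| × 3 = 21 m
9–11 s: |10| × 2 = 20 m
11–13 s: |-4| × 2 = 8 m
Total distance = 115 m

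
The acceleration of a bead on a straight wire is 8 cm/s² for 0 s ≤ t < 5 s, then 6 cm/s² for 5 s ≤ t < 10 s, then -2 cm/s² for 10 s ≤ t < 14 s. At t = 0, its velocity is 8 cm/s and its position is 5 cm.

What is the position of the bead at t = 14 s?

756 cm

On each constant-a segment, Δv = aΔt and Δx = v₀Δt + ½aΔt²; chain segment to segment.
0–5 s: v starts 8 cm/s; Δx = 8·5 + ½·8·5² = 140 cm; v ends 48 cm/s.
5–10 s: v starts 48 cm/s; Δx = 48·5 + ½·6·5² = 315 cm; v ends 78 cm/s.
10–14 s: v starts 78 cm/s; Δx = 78·4 + ½·-2·4² = 296 cm; v ends 70 cm/s.
x(14) = 5 + Σ Δx = 756 cm.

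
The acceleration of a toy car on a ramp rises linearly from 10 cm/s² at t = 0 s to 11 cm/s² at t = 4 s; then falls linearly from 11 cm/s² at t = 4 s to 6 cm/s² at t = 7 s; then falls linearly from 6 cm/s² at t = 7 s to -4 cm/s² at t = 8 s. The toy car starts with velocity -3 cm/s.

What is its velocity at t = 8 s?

Δv equals the area under the a-t graph; then v = v₀ + Δv.
0–4 s: ½(10 + 11)(4) = 42 cm/s
4–7 s: ½(11 + 6)(3) = 25.5 cm/s
7–8 s: ½(6 + -4)(1) = 1 cm/s
Δv = 68.5 cm/s, so v(8) = -3 + (68.5) = 65.5 cm/s.

65.5 cm/s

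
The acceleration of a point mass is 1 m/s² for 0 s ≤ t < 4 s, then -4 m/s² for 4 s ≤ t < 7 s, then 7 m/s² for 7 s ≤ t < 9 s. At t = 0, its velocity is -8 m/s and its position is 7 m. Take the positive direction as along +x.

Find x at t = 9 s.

On each constant-a segment, Δv = aΔt and Δx = v₀Δt + ½aΔt²; chain segment to segment.
0–4 s: v starts -8 m/s; Δx = -8·4 + ½·1·4² = -24 m; v ends -4 m/s.
4–7 s: v starts -4 m/s; Δx = -4·3 + ½·-4·3² = -30 m; v ends -16 m/s.
7–9 s: v starts -16 m/s; Δx = -16·2 + ½·7·2² = -18 m; v ends -2 m/s.
x(9) = 7 + Σ Δx = -65 m.

-65 m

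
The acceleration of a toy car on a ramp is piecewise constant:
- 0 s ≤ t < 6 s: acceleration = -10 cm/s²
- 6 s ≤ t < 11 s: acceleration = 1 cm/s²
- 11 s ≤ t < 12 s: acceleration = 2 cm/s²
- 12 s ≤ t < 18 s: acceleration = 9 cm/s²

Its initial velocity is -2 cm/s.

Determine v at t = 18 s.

Δv equals the area under the a-t graph; then v = v₀ + Δv.
0–6 s: -10 × 6 = -60 cm/s
6–11 s: 1 × 5 = 5 cm/s
11–12 s: 2 × 1 = 2 cm/s
12–18 s: 9 × 6 = 54 cm/s
Δv = 1 cm/s, so v(18) = -2 + (1) = -1 cm/s.

-1 cm/s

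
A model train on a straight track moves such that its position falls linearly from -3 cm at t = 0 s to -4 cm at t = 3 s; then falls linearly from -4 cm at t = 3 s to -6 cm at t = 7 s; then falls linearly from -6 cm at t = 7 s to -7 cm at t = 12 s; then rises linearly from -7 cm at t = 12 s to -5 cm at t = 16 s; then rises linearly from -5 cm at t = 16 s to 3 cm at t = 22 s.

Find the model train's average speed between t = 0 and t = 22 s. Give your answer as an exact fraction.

Average speed = (total path length)/(elapsed time); on a piecewise-linear x-t graph the path length is Σ|Δx|.
0–3 s: |Δx| = |-4 − -3| = 1 cm
3–7 s: |Δx| = |-6 − -4| = 2 cm
7–12 s: |Δx| = |-7 − -6| = 1 cm
12–16 s: |Δx| = |-5 − -7| = 2 cm
16–22 s: |Δx| = |3 − -5| = 8 cm
Total path = 14 cm; average speed = 14/22 = 7/11 cm/s.

7/11 cm/s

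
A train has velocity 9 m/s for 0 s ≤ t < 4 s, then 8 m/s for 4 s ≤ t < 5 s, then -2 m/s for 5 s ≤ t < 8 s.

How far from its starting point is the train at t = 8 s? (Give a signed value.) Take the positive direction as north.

38 m

Displacement is the signed area under the v-t curve.
0–4 s: 9 × 4 = 36 m
4–5 s: 8 × 1 = 8 m
5–8 s: -2 × 3 = -6 m
Net displacement = 38 m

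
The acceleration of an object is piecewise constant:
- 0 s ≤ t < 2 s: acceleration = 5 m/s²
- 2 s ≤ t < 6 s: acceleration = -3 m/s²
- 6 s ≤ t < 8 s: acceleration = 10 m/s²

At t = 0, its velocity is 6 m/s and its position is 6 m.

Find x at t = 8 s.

96 m

On each constant-a segment, Δv = aΔt and Δx = v₀Δt + ½aΔt²; chain segment to segment.
0–2 s: v starts 6 m/s; Δx = 6·2 + ½·5·2² = 22 m; v ends 16 m/s.
2–6 s: v starts 16 m/s; Δx = 16·4 + ½·-3·4² = 40 m; v ends 4 m/s.
6–8 s: v starts 4 m/s; Δx = 4·2 + ½·10·2² = 28 m; v ends 24 m/s.
x(8) = 6 + Σ Δx = 96 m.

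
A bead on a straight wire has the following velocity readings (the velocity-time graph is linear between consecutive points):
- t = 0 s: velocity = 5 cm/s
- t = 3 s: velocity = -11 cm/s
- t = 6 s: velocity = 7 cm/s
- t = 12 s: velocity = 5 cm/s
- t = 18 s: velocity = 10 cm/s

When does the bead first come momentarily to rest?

v changes sign on 0–3 s (from 5 to -11); the graph is linear there, so v = 0 at t = 0 + (-5)·(3 − 0)/(-11 − 5) = 0.9375 s.

t = 0.9375 s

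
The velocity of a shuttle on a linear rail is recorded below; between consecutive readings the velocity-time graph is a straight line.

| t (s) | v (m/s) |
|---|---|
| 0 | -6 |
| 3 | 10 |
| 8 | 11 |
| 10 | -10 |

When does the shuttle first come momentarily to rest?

t = 1.125 s

v changes sign on 0–3 s (from -6 to 10); the graph is linear there, so v = 0 at t = 0 + (6)·(3 − 0)/(10 − -6) = 1.125 s.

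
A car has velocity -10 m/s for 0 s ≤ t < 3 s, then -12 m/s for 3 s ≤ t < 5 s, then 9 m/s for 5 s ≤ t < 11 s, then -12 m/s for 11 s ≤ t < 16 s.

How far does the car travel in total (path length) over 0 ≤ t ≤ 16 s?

168 m

Total distance travelled is ∫|v| dt — sum the magnitudes of each area piece.
0–3 s: |-10| × 3 = 30 m
3–5 s: |-12| × 2 = 24 m
5–11 s: |9| × 6 = 54 m
11–16 s: |-12| × 5 = 60 m
Total distance = 168 m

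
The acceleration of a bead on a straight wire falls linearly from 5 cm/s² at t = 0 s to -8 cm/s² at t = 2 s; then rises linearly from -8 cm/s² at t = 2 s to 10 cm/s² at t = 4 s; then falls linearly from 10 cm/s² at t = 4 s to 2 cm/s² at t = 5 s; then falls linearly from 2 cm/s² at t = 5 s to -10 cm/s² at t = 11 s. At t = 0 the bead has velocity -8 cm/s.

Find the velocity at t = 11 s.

-27 cm/s

Δv equals the area under the a-t graph; then v = v₀ + Δv.
0–2 s: ½(5 + -8)(2) = -3 cm/s
2–4 s: ½(-8 + 10)(2) = 2 cm/s
4–5 s: ½(10 + 2)(1) = 6 cm/s
5–11 s: ½(2 + -10)(6) = -24 cm/s
Δv = -19 cm/s, so v(11) = -8 + (-19) = -27 cm/s.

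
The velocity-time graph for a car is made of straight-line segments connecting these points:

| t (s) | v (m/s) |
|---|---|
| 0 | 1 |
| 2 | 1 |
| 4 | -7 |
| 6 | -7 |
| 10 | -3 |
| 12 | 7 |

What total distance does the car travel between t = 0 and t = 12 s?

Total distance travelled is ∫|v| dt — sum the magnitudes of each area piece.
0–2 s: |1| × 2 = 2 m
2–4 s: v = 0 at t = 2.25 s; triangle areas 0.125 + 6.125 = 6.25 m
4–6 s: |-7| × 2 = 14 m
6–10 s: |½(-7 + -3)(4)| = 20 m
10–12 s: v = 0 at t = 10.6 s; triangle areas 0.9 + 4.9 = 5.8 m
Total distance = 48.05 m

48.05 m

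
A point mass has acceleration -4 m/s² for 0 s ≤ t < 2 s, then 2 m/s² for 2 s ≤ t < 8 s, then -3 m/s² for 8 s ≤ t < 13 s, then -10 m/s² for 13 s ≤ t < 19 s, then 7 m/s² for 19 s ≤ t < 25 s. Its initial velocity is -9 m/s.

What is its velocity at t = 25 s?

-38 m/s

Δv equals the area under the a-t graph; then v = v₀ + Δv.
0–2 s: -4 × 2 = -8 m/s
2–8 s: 2 × 6 = 12 m/s
8–13 s: -3 × 5 = -15 m/s
13–19 s: -10 × 6 = -60 m/s
19–25 s: 7 × 6 = 42 m/s
Δv = -29 m/s, so v(25) = -9 + (-29) = -38 m/s.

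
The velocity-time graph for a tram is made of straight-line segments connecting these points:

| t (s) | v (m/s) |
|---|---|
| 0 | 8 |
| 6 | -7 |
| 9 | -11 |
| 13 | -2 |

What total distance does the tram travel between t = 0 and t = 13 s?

Total distance travelled is ∫|v| dt — sum the magnitudes of each area piece.
0–6 s: v = 0 at t = 3.2 s; triangle areas 12.8 + 9.8 = 22.6 m
6–9 s: |½(-7 + -11)(3)| = 27 m
9–13 s: |½(-11 + -2)(4)| = 26 m
Total distance = 75.6 m

75.6 m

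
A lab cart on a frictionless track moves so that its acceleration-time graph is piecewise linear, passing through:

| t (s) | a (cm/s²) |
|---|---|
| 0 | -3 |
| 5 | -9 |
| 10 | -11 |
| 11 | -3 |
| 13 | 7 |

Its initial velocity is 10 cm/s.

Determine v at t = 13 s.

Δv equals the area under the a-t graph; then v = v₀ + Δv.
0–5 s: ½(-3 + -9)(5) = -30 cm/s
5–10 s: ½(-9 + -11)(5) = -50 cm/s
10–11 s: ½(-11 + -3)(1) = -7 cm/s
11–13 s: ½(-3 + 7)(2) = 4 cm/s
Δv = -83 cm/s, so v(13) = 10 + (-83) = -73 cm/s.

-73 cm/s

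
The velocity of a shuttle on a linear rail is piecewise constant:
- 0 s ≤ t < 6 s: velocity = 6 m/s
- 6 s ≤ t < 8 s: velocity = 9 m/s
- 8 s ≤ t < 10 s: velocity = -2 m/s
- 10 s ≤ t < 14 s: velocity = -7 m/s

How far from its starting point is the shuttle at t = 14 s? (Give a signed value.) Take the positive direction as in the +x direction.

Net displacement equals the area under the velocity-time graph (areas below the axis count negative).
0–6 s: 6 × 6 = 36 m
6–8 s: 9 × 2 = 18 m
8–10 s: -2 × 2 = -4 m
10–14 s: -7 × 4 = -28 m
Net displacement = 22 m

22 m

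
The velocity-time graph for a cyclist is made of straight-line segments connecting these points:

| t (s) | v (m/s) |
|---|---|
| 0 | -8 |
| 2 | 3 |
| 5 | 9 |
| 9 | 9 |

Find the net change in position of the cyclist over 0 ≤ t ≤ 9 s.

Net displacement equals the area under the velocity-time graph (areas below the axis count negative).
0–2 s: ½(-8 + 3)(2) = -5 m
2–5 s: ½(3 + 9)(3) = 18 m
5–9 s: 9 × 4 = 36 m
Net displacement = 49 m

49 m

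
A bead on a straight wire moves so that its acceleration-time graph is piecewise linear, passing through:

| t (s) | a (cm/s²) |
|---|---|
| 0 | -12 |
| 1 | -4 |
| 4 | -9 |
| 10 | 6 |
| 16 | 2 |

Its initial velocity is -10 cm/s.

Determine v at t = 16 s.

Δv equals the area under the a-t graph; then v = v₀ + Δv.
0–1 s: ½(-12 + -4)(1) = -8 cm/s
1–4 s: ½(-4 + -9)(3) = -19.5 cm/s
4–10 s: ½(-9 + 6)(6) = -9 cm/s
10–16 s: ½(6 + 2)(6) = 24 cm/s
Δv = -12.5 cm/s, so v(16) = -10 + (-12.5) = -22.5 cm/s.

-22.5 cm/s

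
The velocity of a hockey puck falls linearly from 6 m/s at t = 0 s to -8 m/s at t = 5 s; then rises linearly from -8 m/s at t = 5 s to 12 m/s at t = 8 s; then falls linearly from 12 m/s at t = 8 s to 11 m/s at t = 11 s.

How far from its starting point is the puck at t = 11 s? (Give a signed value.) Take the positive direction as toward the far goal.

Net displacement equals the area under the velocity-time graph (areas below the axis count negative).
0–5 s: ½(6 + -8)(5) = -5 m
5–8 s: ½(-8 + 12)(3) = 6 m
8–11 s: ½(12 + 11)(3) = 34.5 m
Net displacement = 35.5 m

35.5 m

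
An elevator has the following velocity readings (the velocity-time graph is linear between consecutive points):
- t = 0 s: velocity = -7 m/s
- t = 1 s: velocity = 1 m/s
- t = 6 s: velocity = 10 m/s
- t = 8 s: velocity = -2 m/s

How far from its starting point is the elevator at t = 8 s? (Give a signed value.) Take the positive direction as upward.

32.5 m

Net displacement equals the area under the velocity-time graph (areas below the axis count negative).
0–1 s: ½(-7 + 1)(1) = -3 m
1–6 s: ½(1 + 10)(5) = 27.5 m
6–8 s: ½(10 + -2)(2) = 8 m
Net displacement = 32.5 m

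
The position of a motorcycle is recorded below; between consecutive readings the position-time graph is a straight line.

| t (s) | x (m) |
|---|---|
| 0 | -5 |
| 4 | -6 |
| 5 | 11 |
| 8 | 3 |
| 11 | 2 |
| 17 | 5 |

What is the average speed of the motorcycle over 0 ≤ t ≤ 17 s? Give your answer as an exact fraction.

30/17 m/s

Average speed = (total path length)/(elapsed time); on a piecewise-linear x-t graph the path length is Σ|Δx|.
0–4 s: |Δx| = |-6 − -5| = 1 m
4–5 s: |Δx| = |11 − -6| = 17 m
5–8 s: |Δx| = |3 − 11| = 8 m
8–11 s: |Δx| = |2 − 3| = 1 m
11–17 s: |Δx| = |5 − 2| = 3 m
Total path = 30 m; average speed = 30/17 = 30/17 m/s.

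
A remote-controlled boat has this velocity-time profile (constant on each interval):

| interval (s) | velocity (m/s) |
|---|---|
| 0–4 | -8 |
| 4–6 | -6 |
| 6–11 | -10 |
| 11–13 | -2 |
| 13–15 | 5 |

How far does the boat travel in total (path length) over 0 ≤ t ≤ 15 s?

108 m

Total distance travelled is ∫|v| dt — sum the magnitudes of each area piece.
0–4 s: |-8| × 4 = 32 m
4–6 s: |-6| × 2 = 12 m
6–11 s: |-10| × 5 = 50 m
11–13 s: |-2| × 2 = 4 m
13–15 s: |5| × 2 = 10 m
Total distance = 108 m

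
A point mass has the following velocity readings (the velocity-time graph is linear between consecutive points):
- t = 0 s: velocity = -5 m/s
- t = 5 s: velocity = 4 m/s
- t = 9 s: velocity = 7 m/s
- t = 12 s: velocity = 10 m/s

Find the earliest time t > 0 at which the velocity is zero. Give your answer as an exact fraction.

v changes sign on 0–5 s (from -5 to 4); the graph is linear there, so v = 0 at t = 0 + (5)·(5 − 0)/(4 − -5) = 25/9 s.

t = 25/9 s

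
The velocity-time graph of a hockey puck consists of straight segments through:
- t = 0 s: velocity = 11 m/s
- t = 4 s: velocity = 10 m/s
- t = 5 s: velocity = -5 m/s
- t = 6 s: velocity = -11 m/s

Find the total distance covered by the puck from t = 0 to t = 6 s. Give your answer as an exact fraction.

325/6 m

Distance (not displacement) is the total path length: add the absolute areas under v-t.
0–4 s: |½(11 + 10)(4)| = 42 m
4–5 s: v = 0 at t = 14/3 s; triangle areas 10/3 + 5/6 = 25/6 m
5–6 s: |½(-5 + -11)(1)| = 8 m
Total distance = 325/6 m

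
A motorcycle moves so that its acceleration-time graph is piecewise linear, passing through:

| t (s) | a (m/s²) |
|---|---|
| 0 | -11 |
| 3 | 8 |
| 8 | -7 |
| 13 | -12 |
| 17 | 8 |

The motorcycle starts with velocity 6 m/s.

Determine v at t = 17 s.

Δv equals the area under the a-t graph; then v = v₀ + Δv.
0–3 s: ½(-11 + 8)(3) = -4.5 m/s
3–8 s: ½(8 + -7)(5) = 2.5 m/s
8–13 s: ½(-7 + -12)(5) = -47.5 m/s
13–17 s: ½(-12 + 8)(4) = -8 m/s
Δv = -57.5 m/s, so v(17) = 6 + (-57.5) = -51.5 m/s.

-51.5 m/s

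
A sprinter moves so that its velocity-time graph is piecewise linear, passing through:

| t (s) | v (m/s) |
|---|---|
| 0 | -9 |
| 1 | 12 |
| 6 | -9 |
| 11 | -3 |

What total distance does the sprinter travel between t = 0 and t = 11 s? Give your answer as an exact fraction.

435/7 m

Total distance travelled is ∫|v| dt — sum the magnitudes of each area piece.
0–1 s: v = 0 at t = 3/7 s; triangle areas 27/14 + 24/7 = 75/14 m
1–6 s: v = 0 at t = 27/7 s; triangle areas 120/7 + 135/14 = 375/14 m
6–11 s: |½(-9 + -3)(5)| = 30 m
Total distance = 435/7 m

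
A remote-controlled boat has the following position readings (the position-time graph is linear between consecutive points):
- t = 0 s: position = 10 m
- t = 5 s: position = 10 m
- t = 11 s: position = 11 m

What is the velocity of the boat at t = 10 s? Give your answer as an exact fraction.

Velocity is the slope of the x-t graph on 5–11 s: (11 − 10)/(11 − 5) = 1/6 m/s.

1/6 m/s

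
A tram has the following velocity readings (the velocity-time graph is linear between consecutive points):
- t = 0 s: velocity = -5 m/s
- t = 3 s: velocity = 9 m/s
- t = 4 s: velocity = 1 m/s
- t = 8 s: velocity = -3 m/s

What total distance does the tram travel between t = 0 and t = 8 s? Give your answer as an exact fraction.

Total distance travelled is ∫|v| dt — sum the magnitudes of each area piece.
0–3 s: v = 0 at t = 15/14 s; triangle areas 75/28 + 243/28 = 159/14 m
3–4 s: |½(9 + 1)(1)| = 5 m
4–8 s: v = 0 at t = 5 s; triangle areas 0.5 + 4.5 = 5 m
Total distance = 299/14 m

299/14 m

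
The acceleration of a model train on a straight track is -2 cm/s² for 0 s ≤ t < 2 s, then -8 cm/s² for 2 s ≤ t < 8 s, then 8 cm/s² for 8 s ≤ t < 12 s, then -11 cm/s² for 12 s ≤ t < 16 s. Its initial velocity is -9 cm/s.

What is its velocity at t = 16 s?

-73 cm/s

Δv equals the area under the a-t graph; then v = v₀ + Δv.
0–2 s: -2 × 2 = -4 cm/s
2–8 s: -8 × 6 = -48 cm/s
8–12 s: 8 × 4 = 32 cm/s
12–16 s: -11 × 4 = -44 cm/s
Δv = -64 cm/s, so v(16) = -9 + (-64) = -73 cm/s.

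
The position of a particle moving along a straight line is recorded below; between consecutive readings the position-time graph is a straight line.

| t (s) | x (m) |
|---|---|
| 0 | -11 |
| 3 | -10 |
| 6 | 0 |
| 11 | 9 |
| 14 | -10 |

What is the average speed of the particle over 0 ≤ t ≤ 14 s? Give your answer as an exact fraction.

39/14 m/s

Average speed = (total path length)/(elapsed time); on a piecewise-linear x-t graph the path length is Σ|Δx|.
0–3 s: |Δx| = |-10 − -11| = 1 m
3–6 s: |Δx| = |0 − -10| = 10 m
6–11 s: |Δx| = |9 − 0| = 9 m
11–14 s: |Δx| = |-10 − 9| = 19 m
Total path = 39 m; average speed = 39/14 = 39/14 m/s.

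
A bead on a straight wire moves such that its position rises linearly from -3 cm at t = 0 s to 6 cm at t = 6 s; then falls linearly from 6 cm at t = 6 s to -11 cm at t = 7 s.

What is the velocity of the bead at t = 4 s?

Velocity is the slope of the x-t graph on 0–6 s: (6 − -3)/(6 − 0) = 1.5 cm/s.

1.5 cm/s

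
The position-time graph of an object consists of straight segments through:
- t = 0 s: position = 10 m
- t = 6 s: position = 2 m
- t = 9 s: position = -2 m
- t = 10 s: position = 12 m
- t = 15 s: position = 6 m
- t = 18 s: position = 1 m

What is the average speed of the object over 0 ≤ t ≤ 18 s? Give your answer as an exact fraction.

Average speed = (total path length)/(elapsed time); on a piecewise-linear x-t graph the path length is Σ|Δx|.
0–6 s: |Δx| = |2 − 10| = 8 m
6–9 s: |Δx| = |-2 − 2| = 4 m
9–10 s: |Δx| = |12 − -2| = 14 m
10–15 s: |Δx| = |6 − 12| = 6 m
15–18 s: |Δx| = |1 − 6| = 5 m
Total path = 37 m; average speed = 37/18 = 37/18 m/s.

37/18 m/s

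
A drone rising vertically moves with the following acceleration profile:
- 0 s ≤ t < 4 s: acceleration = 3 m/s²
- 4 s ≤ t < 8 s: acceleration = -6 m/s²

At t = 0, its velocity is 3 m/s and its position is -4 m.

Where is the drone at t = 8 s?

44 m

On each constant-a segment, Δv = aΔt and Δx = v₀Δt + ½aΔt²; chain segment to segment.
0–4 s: v starts 3 m/s; Δx = 3·4 + ½·3·4² = 36 m; v ends 15 m/s.
4–8 s: v starts 15 m/s; Δx = 15·4 + ½·-6·4² = 12 m; v ends -9 m/s.
x(8) = -4 + Σ Δx = 44 m.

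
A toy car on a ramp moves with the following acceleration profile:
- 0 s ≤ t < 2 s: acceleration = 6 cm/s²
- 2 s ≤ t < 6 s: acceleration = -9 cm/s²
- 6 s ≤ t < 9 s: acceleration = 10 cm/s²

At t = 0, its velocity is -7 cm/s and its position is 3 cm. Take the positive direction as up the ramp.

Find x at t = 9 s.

On each constant-a segment, Δv = aΔt and Δx = v₀Δt + ½aΔt²; chain segment to segment.
0–2 s: v starts -7 cm/s; Δx = -7·2 + ½·6·2² = -2 cm; v ends 5 cm/s.
2–6 s: v starts 5 cm/s; Δx = 5·4 + ½·-9·4² = -52 cm; v ends -31 cm/s.
6–9 s: v starts -31 cm/s; Δx = -31·3 + ½·10·3² = -48 cm; v ends -1 cm/s.
x(9) = 3 + Σ Δx = -99 cm.

-99 cm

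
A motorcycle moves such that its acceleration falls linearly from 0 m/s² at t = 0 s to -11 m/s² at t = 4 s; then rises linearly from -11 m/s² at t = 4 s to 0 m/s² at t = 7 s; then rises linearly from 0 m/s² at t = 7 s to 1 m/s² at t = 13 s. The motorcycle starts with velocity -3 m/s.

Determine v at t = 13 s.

-38.5 m/s

Δv equals the area under the a-t graph; then v = v₀ + Δv.
0–4 s: ½(0 + -11)(4) = -22 m/s
4–7 s: ½(-11 + 0)(3) = -16.5 m/s
7–13 s: ½(0 + 1)(6) = 3 m/s
Δv = -35.5 m/s, so v(13) = -3 + (-35.5) = -38.5 m/s.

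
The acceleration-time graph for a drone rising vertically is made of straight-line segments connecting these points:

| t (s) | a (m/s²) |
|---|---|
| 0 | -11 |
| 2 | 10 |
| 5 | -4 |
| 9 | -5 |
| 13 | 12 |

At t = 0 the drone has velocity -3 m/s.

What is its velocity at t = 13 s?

Δv equals the area under the a-t graph; then v = v₀ + Δv.
0–2 s: ½(-11 + 10)(2) = -1 m/s
2–5 s: ½(10 + -4)(3) = 9 m/s
5–9 s: ½(-4 + -5)(4) = -18 m/s
9–13 s: ½(-5 + 12)(4) = 14 m/s
Δv = 4 m/s, so v(13) = -3 + (4) = 1 m/s.

1 m/s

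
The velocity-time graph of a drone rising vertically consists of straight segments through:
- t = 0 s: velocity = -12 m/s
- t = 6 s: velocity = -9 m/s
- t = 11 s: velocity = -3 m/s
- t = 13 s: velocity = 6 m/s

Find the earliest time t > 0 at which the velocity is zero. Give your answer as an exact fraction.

v changes sign on 11–13 s (from -3 to 6); the graph is linear there, so v = 0 at t = 11 + (3)·(13 − 11)/(6 − -3) = 35/3 s.

t = 35/3 s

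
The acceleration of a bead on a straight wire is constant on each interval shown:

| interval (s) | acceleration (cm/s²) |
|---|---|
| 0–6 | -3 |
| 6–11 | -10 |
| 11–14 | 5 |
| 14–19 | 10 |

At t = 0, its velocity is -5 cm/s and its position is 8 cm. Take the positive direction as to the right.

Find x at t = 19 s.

On each constant-a segment, Δv = aΔt and Δx = v₀Δt + ½aΔt²; chain segment to segment.
0–6 s: v starts -5 cm/s; Δx = -5·6 + ½·-3·6² = -84 cm; v ends -23 cm/s.
6–11 s: v starts -23 cm/s; Δx = -23·5 + ½·-10·5² = -240 cm; v ends -73 cm/s.
11–14 s: v starts -73 cm/s; Δx = -73·3 + ½·5·3² = -196.5 cm; v ends -58 cm/s.
14–19 s: v starts -58 cm/s; Δx = -58·5 + ½·10·5² = -165 cm; v ends -8 cm/s.
x(19) = 8 + Σ Δx = -677.5 cm.

-677.5 cm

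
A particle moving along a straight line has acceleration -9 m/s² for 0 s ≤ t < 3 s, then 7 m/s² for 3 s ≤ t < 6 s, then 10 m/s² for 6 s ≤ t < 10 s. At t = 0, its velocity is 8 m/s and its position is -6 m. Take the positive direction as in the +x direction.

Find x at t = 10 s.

On each constant-a segment, Δv = aΔt and Δx = v₀Δt + ½aΔt²; chain segment to segment.
0–3 s: v starts 8 m/s; Δx = 8·3 + ½·-9·3² = -16.5 m; v ends -19 m/s.
3–6 s: v starts -19 m/s; Δx = -19·3 + ½·7·3² = -25.5 m; v ends 2 m/s.
6–10 s: v starts 2 m/s; Δx = 2·4 + ½·10·4² = 88 m; v ends 42 m/s.
x(10) = -6 + Σ Δx = 40 m.

40 m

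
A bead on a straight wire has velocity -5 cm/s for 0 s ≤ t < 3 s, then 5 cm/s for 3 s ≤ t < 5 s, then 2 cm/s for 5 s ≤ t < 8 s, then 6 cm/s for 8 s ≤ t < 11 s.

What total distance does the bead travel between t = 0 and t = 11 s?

49 cm

Distance (not displacement) is the total path length: add the absolute areas under v-t.
0–3 s: |-5| × 3 = 15 cm
3–5 s: |5| × 2 = 10 cm
5–8 s: |2| × 3 = 6 cm
8–11 s: |6| × 3 = 18 cm
Total distance = 49 cm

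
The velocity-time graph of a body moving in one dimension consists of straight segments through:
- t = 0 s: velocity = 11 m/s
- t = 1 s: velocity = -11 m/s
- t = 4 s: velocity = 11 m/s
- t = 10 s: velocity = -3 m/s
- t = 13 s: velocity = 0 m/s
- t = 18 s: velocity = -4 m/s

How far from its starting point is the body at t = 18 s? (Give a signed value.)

Displacement is the signed area under the v-t curve.
0–1 s: ½(11 + -11)(1) = 0 m
1–4 s: ½(-11 + 11)(3) = 0 m
4–10 s: ½(11 + -3)(6) = 24 m
10–13 s: ½(-3 + 0)(3) = -4.5 m
13–18 s: ½(0 + -4)(5) = -10 m
Net displacement = 9.5 m

9.5 m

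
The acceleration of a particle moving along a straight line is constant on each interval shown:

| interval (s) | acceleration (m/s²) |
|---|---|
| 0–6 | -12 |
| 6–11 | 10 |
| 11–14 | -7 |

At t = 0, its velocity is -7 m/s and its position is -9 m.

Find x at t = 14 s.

-655.5 m

On each constant-a segment, Δv = aΔt and Δx = v₀Δt + ½aΔt²; chain segment to segment.
0–6 s: v starts -7 m/s; Δx = -7·6 + ½·-12·6² = -258 m; v ends -79 m/s.
6–11 s: v starts -79 m/s; Δx = -79·5 + ½·10·5² = -270 m; v ends -29 m/s.
11–14 s: v starts -29 m/s; Δx = -29·3 + ½·-7·3² = -118.5 m; v ends -50 m/s.
x(14) = -9 + Σ Δx = -655.5 m.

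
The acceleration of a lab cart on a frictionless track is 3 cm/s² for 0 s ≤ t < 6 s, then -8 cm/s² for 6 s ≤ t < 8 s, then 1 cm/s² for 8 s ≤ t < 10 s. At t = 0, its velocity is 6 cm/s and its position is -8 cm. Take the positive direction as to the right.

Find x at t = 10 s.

On each constant-a segment, Δv = aΔt and Δx = v₀Δt + ½aΔt²; chain segment to segment.
0–6 s: v starts 6 cm/s; Δx = 6·6 + ½·3·6² = 90 cm; v ends 24 cm/s.
6–8 s: v starts 24 cm/s; Δx = 24·2 + ½·-8·2² = 32 cm; v ends 8 cm/s.
8–10 s: v starts 8 cm/s; Δx = 8·2 + ½·1·2² = 18 cm; v ends 10 cm/s.
x(10) = -8 + Σ Δx = 132 cm.

132 cm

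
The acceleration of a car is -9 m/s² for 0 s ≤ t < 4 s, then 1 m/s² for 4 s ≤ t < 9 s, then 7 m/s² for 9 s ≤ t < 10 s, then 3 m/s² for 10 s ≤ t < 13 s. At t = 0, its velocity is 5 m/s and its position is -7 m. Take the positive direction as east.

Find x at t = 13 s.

On each constant-a segment, Δv = aΔt and Δx = v₀Δt + ½aΔt²; chain segment to segment.
0–4 s: v starts 5 m/s; Δx = 5·4 + ½·-9·4² = -52 m; v ends -31 m/s.
4–9 s: v starts -31 m/s; Δx = -31·5 + ½·1·5² = -142.5 m; v ends -26 m/s.
9–10 s: v starts -26 m/s; Δx = -26·1 + ½·7·1² = -22.5 m; v ends -19 m/s.
10–13 s: v starts -19 m/s; Δx = -19·3 + ½·3·3² = -43.5 m; v ends -10 m/s.
x(13) = -7 + Σ Δx = -267.5 m.

-267.5 m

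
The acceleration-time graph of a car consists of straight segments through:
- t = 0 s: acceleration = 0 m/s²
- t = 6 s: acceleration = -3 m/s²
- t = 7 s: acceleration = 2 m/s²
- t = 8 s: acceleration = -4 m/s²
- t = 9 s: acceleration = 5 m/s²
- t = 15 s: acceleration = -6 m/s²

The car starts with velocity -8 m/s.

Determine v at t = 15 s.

Δv equals the area under the a-t graph; then v = v₀ + Δv.
0–6 s: ½(0 + -3)(6) = -9 m/s
6–7 s: ½(-3 + 2)(1) = -0.5 m/s
7–8 s: ½(2 + -4)(1) = -1 m/s
8–9 s: ½(-4 + 5)(1) = 0.5 m/s
9–15 s: ½(5 + -6)(6) = -3 m/s
Δv = -13 m/s, so v(15) = -8 + (-13) = -21 m/s.

-21 m/s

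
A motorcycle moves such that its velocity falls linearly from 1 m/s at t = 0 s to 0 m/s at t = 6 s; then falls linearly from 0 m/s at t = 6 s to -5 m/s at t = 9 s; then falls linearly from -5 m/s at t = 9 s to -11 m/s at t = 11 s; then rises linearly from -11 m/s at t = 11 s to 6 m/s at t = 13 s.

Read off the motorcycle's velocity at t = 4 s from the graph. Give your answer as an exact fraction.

1/3 m/s

On 0–6 s the graph is linear from 1 to 0 m/s: v(4) = 1 + (0 − 1)·(4 − 0)/(6 − 0) = 1/3 m/s.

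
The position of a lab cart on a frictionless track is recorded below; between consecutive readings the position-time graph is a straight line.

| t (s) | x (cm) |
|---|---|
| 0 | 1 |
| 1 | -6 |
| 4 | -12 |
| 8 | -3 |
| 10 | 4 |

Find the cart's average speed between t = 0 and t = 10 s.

Average speed = (total path length)/(elapsed time); on a piecewise-linear x-t graph the path length is Σ|Δx|.
0–1 s: |Δx| = |-6 − 1| = 7 cm
1–4 s: |Δx| = |-12 − -6| = 6 cm
4–8 s: |Δx| = |-3 − -12| = 9 cm
8–10 s: |Δx| = |4 − -3| = 7 cm
Total path = 29 cm; average speed = 29/10 = 2.9 cm/s.

2.9 cm/s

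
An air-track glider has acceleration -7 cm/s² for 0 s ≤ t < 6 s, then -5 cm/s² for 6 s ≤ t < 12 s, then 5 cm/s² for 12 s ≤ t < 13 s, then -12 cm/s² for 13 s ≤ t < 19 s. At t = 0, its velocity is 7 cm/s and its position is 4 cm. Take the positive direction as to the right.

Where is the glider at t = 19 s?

On each constant-a segment, Δv = aΔt and Δx = v₀Δt + ½aΔt²; chain segment to segment.
0–6 s: v starts 7 cm/s; Δx = 7·6 + ½·-7·6² = -84 cm; v ends -35 cm/s.
6–12 s: v starts -35 cm/s; Δx = -35·6 + ½·-5·6² = -300 cm; v ends -65 cm/s.
12–13 s: v starts -65 cm/s; Δx = -65·1 + ½·5·1² = -62.5 cm; v ends -60 cm/s.
13–19 s: v starts -60 cm/s; Δx = -60·6 + ½·-12·6² = -576 cm; v ends -132 cm/s.
x(19) = 4 + Σ Δx = -1018.5 cm.

-1018.5 cm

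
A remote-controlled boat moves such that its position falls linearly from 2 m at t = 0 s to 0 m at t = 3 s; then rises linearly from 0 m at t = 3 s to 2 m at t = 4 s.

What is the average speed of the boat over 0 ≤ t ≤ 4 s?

1 m/s

Average speed = (total path length)/(elapsed time); on a piecewise-linear x-t graph the path length is Σ|Δx|.
0–3 s: |Δx| = |0 − 2| = 2 m
3–4 s: |Δx| = |2 − 0| = 2 m
Total path = 4 m; average speed = 4/4 = 1 m/s.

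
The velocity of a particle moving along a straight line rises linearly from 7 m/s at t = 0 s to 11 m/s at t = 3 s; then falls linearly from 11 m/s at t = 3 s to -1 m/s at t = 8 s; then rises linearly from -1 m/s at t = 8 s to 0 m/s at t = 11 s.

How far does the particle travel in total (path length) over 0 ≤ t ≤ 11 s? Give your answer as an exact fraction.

Distance (not displacement) is the total path length: add the absolute areas under v-t.
0–3 s: |½(7 + 11)(3)| = 27 m
3–8 s: v = 0 at t = 91/12 s; triangle areas 605/24 + 5/24 = 305/12 m
8–11 s: |½(-1 + 0)(3)| = 1.5 m
Total distance = 647/12 m

647/12 m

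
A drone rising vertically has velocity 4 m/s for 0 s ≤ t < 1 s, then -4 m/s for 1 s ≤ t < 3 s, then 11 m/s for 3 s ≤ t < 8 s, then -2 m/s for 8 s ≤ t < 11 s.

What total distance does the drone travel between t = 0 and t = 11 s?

Total distance travelled is ∫|v| dt — sum the magnitudes of each area piece.
0–1 s: |4| × 1 = 4 m
1–3 s: |-4| × 2 = 8 m
3–8 s: |11| × 5 = 55 m
8–11 s: |-2| × 3 = 6 m
Total distance = 73 m

73 m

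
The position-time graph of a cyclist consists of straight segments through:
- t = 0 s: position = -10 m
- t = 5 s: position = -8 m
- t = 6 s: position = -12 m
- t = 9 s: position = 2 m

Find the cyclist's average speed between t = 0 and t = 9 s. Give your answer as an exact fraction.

Average speed = (total path length)/(elapsed time); on a piecewise-linear x-t graph the path length is Σ|Δx|.
0–5 s: |Δx| = |-8 − -10| = 2 m
5–6 s: |Δx| = |-12 − -8| = 4 m
6–9 s: |Δx| = |2 − -12| = 14 m
Total path = 20 m; average speed = 20/9 = 20/9 m/s.

20/9 m/s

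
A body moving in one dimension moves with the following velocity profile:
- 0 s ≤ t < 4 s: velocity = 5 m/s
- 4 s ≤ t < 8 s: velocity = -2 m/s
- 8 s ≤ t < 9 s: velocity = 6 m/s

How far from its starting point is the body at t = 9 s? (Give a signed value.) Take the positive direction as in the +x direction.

18 m

Displacement is the signed area under the v-t curve.
0–4 s: 5 × 4 = 20 m
4–8 s: -2 × 4 = -8 m
8–9 s: 6 × 1 = 6 m
Net displacement = 18 m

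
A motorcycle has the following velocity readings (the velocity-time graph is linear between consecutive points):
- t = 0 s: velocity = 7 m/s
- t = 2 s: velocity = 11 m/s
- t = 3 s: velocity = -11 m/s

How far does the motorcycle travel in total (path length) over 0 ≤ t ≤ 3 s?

23.5 m

Distance (not displacement) is the total path length: add the absolute areas under v-t.
0–2 s: |½(7 + 11)(2)| = 18 m
2–3 s: v = 0 at t = 2.5 s; triangle areas 2.75 + 2.75 = 5.5 m
Total distance = 23.5 m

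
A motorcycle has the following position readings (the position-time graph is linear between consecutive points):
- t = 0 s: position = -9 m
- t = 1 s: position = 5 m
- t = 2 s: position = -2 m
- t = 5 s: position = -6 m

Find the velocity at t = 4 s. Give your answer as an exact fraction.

-4/3 m/s

Velocity is the slope of the x-t graph on 2–5 s: (-6 − -2)/(5 − 2) = -4/3 m/s.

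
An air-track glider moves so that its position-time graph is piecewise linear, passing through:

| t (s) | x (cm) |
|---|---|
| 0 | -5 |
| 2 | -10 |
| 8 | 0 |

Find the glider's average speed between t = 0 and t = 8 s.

Average speed = (total path length)/(elapsed time); on a piecewise-linear x-t graph the path length is Σ|Δx|.
0–2 s: |Δx| = |-10 − -5| = 5 cm
2–8 s: |Δx| = |0 − -10| = 10 cm
Total path = 15 cm; average speed = 15/8 = 1.875 cm/s.

1.875 cm/s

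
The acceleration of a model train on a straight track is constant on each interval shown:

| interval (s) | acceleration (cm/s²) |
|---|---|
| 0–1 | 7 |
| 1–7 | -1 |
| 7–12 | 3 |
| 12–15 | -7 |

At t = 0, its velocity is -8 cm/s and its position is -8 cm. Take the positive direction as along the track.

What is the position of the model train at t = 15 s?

-41.5 cm

On each constant-a segment, Δv = aΔt and Δx = v₀Δt + ½aΔt²; chain segment to segment.
0–1 s: v starts -8 cm/s; Δx = -8·1 + ½·7·1² = -4.5 cm; v ends -1 cm/s.
1–7 s: v starts -1 cm/s; Δx = -1·6 + ½·-1·6² = -24 cm; v ends -7 cm/s.
7–12 s: v starts -7 cm/s; Δx = -7·5 + ½·3·5² = 2.5 cm; v ends 8 cm/s.
12–15 s: v starts 8 cm/s; Δx = 8·3 + ½·-7·3² = -7.5 cm; v ends -13 cm/s.
x(15) = -8 + Σ Δx = -41.5 cm.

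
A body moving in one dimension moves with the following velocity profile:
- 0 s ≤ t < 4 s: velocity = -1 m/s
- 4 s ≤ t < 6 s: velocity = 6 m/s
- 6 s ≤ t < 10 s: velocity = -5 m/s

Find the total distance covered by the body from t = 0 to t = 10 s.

Total distance travelled is ∫|v| dt — sum the magnitudes of each area piece.
0–4 s: |-1| × 4 = 4 m
4–6 s: |6| × 2 = 12 m
6–10 s: |-5| × 4 = 20 m
Total distance = 36 m

36 m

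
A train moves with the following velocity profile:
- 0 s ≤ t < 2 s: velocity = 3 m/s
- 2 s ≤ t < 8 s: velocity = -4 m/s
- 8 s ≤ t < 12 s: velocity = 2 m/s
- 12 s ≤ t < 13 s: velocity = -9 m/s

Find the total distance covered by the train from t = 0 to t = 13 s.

47 m

Distance (not displacement) is the total path length: add the absolute areas under v-t.
0–2 s: |3| × 2 = 6 m
2–8 s: |-4| × 6 = 24 m
8–12 s: |2| × 4 = 8 m
12–13 s: |-9| × 1 = 9 m
Total distance = 47 m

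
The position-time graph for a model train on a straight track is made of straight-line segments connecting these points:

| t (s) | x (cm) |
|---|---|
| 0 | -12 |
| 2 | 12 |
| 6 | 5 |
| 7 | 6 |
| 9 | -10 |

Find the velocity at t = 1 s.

Velocity is the slope of the x-t graph on 0–2 s: (12 − -12)/(2 − 0) = 12 cm/s.

12 cm/s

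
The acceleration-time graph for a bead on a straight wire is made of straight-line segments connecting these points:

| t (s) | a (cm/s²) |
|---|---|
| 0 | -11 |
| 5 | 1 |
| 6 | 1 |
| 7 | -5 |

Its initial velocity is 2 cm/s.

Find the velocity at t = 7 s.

Δv equals the area under the a-t graph; then v = v₀ + Δv.
0–5 s: ½(-11 + 1)(5) = -25 cm/s
5–6 s: 1 × 1 = 1 cm/s
6–7 s: ½(1 + -5)(1) = -2 cm/s
Δv = -26 cm/s, so v(7) = 2 + (-26) = -24 cm/s.

-24 cm/s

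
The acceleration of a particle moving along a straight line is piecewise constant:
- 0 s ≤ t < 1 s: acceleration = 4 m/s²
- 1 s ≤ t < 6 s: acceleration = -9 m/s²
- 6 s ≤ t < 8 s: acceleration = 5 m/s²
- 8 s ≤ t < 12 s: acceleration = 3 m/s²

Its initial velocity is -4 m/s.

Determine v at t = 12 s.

Δv equals the area under the a-t graph; then v = v₀ + Δv.
0–1 s: 4 × 1 = 4 m/s
1–6 s: -9 × 5 = -45 m/s
6–8 s: 5 × 2 = 10 m/s
8–12 s: 3 × 4 = 12 m/s
Δv = -19 m/s, so v(12) = -4 + (-19) = -23 m/s.

-23 m/s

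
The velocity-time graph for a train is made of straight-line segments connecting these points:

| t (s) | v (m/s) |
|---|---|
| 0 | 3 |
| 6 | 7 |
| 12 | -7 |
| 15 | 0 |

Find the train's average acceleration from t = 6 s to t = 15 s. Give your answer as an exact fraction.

Average acceleration = Δv/Δt = (0 − 7)/(15 − 6) = -7/9 m/s².

-7/9 m/s²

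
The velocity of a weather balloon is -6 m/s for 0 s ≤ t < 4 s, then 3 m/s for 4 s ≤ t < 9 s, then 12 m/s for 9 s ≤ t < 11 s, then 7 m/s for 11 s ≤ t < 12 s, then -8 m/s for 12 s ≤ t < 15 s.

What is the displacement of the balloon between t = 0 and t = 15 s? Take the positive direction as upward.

-2 m

Net displacement equals the area under the velocity-time graph (areas below the axis count negative).
0–4 s: -6 × 4 = -24 m
4–9 s: 3 × 5 = 15 m
9–11 s: 12 × 2 = 24 m
11–12 s: 7 × 1 = 7 m
12–15 s: -8 × 3 = -24 m
Net displacement = -2 m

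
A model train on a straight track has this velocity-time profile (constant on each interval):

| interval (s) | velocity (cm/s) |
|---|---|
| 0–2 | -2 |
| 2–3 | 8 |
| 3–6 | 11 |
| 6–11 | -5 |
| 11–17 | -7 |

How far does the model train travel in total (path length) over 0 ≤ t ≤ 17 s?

112 cm

Total distance travelled is ∫|v| dt — sum the magnitudes of each area piece.
0–2 s: |-2| × 2 = 4 cm
2–3 s: |8| × 1 = 8 cm
3–6 s: |11| × 3 = 33 cm
6–11 s: |-5| × 5 = 25 cm
11–17 s: |-7| × 6 = 42 cm
Total distance = 112 cm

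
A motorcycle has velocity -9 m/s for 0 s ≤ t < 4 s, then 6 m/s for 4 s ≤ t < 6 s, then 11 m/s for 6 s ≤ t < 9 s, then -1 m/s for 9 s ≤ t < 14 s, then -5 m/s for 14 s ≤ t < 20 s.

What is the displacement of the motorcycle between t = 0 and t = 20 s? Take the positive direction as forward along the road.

-26 m

Net displacement equals the area under the velocity-time graph (areas below the axis count negative).
0–4 s: -9 × 4 = -36 m
4–6 s: 6 × 2 = 12 m
6–9 s: 11 × 3 = 33 m
9–14 s: -1 × 5 = -5 m
14–20 s: -5 × 6 = -30 m
Net displacement = -26 m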